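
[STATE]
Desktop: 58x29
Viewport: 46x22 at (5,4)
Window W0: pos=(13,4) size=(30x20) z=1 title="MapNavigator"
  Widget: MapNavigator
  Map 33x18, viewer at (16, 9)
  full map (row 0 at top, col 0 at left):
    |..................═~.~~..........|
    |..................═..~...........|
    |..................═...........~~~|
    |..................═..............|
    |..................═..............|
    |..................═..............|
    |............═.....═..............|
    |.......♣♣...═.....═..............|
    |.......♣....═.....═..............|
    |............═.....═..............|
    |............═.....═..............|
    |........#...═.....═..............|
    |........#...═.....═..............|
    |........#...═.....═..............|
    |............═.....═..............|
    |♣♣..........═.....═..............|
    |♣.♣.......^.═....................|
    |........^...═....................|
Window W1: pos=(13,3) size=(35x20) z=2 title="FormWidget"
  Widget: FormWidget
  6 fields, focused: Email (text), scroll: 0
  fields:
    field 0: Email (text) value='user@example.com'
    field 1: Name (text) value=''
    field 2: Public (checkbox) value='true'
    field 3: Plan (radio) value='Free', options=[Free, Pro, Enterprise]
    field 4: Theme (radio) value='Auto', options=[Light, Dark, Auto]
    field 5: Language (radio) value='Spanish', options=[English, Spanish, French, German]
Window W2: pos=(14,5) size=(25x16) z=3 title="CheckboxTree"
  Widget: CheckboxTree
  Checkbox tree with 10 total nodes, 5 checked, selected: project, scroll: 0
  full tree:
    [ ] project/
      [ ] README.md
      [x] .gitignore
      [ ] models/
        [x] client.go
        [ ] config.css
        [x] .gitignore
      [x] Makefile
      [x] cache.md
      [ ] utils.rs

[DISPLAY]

        ┃ FormWidget                      ┃   
        ┠┏━━━━━━━━━━━━━━━━━━━━━━━┓────────┨   
        ┃┃ CheckboxTree          ┃le.com ]┃   
        ┃┠───────────────────────┨       ]┃   
        ┃┃>[-] project/          ┃        ┃   
        ┃┃   [ ] README.md       ┃ ) Pro  ┃   
        ┃┃   [x] .gitignore      ┃( ) Dark┃   
        ┃┃   [-] models/         ┃  (●) Sp┃   
        ┃┃     [x] client.go     ┃        ┃   
        ┃┃     [ ] config.css    ┃        ┃   
        ┃┃     [x] .gitignore    ┃        ┃   
        ┃┃   [x] Makefile        ┃        ┃   
        ┃┃   [x] cache.md        ┃        ┃   
        ┃┃   [ ] utils.rs        ┃        ┃   
        ┃┃                       ┃        ┃   
        ┃┃                       ┃        ┃   
        ┃┗━━━━━━━━━━━━━━━━━━━━━━━┛        ┃   
        ┃                                 ┃   
        ┗━━━━━━━━━━━━━━━━━━━━━━━━━━━━━━━━━┛   
        ┗━━━━━━━━━━━━━━━━━━━━━━━━━━━━┛        
                                              
                                              


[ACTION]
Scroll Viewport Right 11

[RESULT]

 ┃ FormWidget                      ┃          
 ┠┏━━━━━━━━━━━━━━━━━━━━━━━┓────────┨          
 ┃┃ CheckboxTree          ┃le.com ]┃          
 ┃┠───────────────────────┨       ]┃          
 ┃┃>[-] project/          ┃        ┃          
 ┃┃   [ ] README.md       ┃ ) Pro  ┃          
 ┃┃   [x] .gitignore      ┃( ) Dark┃          
 ┃┃   [-] models/         ┃  (●) Sp┃          
 ┃┃     [x] client.go     ┃        ┃          
 ┃┃     [ ] config.css    ┃        ┃          
 ┃┃     [x] .gitignore    ┃        ┃          
 ┃┃   [x] Makefile        ┃        ┃          
 ┃┃   [x] cache.md        ┃        ┃          
 ┃┃   [ ] utils.rs        ┃        ┃          
 ┃┃                       ┃        ┃          
 ┃┃                       ┃        ┃          
 ┃┗━━━━━━━━━━━━━━━━━━━━━━━┛        ┃          
 ┃                                 ┃          
 ┗━━━━━━━━━━━━━━━━━━━━━━━━━━━━━━━━━┛          
 ┗━━━━━━━━━━━━━━━━━━━━━━━━━━━━┛               
                                              
                                              


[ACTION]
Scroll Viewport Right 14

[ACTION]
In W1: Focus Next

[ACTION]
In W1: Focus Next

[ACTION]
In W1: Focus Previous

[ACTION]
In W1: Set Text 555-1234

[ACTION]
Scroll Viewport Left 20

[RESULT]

             ┃ FormWidget                     
             ┠┏━━━━━━━━━━━━━━━━━━━━━━━┓───────
             ┃┃ CheckboxTree          ┃le.com 
             ┃┠───────────────────────┨       
             ┃┃>[-] project/          ┃       
             ┃┃   [ ] README.md       ┃ ) Pro 
             ┃┃   [x] .gitignore      ┃( ) Dar
             ┃┃   [-] models/         ┃  (●) S
             ┃┃     [x] client.go     ┃       
             ┃┃     [ ] config.css    ┃       
             ┃┃     [x] .gitignore    ┃       
             ┃┃   [x] Makefile        ┃       
             ┃┃   [x] cache.md        ┃       
             ┃┃   [ ] utils.rs        ┃       
             ┃┃                       ┃       
             ┃┃                       ┃       
             ┃┗━━━━━━━━━━━━━━━━━━━━━━━┛       
             ┃                                
             ┗━━━━━━━━━━━━━━━━━━━━━━━━━━━━━━━━
             ┗━━━━━━━━━━━━━━━━━━━━━━━━━━━━┛   
                                              
                                              


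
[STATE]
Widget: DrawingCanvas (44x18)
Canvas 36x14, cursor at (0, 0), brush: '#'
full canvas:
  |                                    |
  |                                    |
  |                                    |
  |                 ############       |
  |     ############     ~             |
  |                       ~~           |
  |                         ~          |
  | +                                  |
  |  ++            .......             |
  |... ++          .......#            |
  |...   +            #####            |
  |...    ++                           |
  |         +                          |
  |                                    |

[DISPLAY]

+                                           
                                            
                                            
                 ############               
     ############     ~                     
                       ~~                   
                         ~                  
 +                                          
  ++            .......                     
... ++          .......#                    
...   +            #####                    
...    ++                                   
         +                                  
                                            
                                            
                                            
                                            
                                            


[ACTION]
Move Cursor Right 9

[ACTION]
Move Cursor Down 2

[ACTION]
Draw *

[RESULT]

                                            
                                            
         *                                  
                 ############               
     ############     ~                     
                       ~~                   
                         ~                  
 +                                          
  ++            .......                     
... ++          .......#                    
...   +            #####                    
...    ++                                   
         +                                  
                                            
                                            
                                            
                                            
                                            


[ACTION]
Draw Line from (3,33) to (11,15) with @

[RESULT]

                                            
                                            
         *                                  
                 ############   @@          
     ############     ~       @@            
                       ~~   @@              
                         ~@@                
 +                     @@@                  
  ++            .....@@                     
... ++          ...@@..#                    
...   +          @@#####                    
...    ++      @@                           
         +                                  
                                            
                                            
                                            
                                            
                                            


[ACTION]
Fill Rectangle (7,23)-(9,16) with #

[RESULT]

                                            
                                            
         *                                  
                 ############   @@          
     ############     ~       @@            
                       ~~   @@              
                         ~@@                
 +              ########@@                  
  ++            ########                    
... ++          ########                    
...   +          @@#####                    
...    ++      @@                           
         +                                  
                                            
                                            
                                            
                                            
                                            


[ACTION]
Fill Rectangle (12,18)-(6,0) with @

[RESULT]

                                            
                                            
         *                                  
                 ############   @@          
     ############     ~       @@            
                       ~~   @@              
@@@@@@@@@@@@@@@@@@@      ~@@                
@@@@@@@@@@@@@@@@@@@#####@@                  
@@@@@@@@@@@@@@@@@@@#####                    
@@@@@@@@@@@@@@@@@@@#####                    
@@@@@@@@@@@@@@@@@@@#####                    
@@@@@@@@@@@@@@@@@@@                         
@@@@@@@@@@@@@@@@@@@                         
                                            
                                            
                                            
                                            
                                            


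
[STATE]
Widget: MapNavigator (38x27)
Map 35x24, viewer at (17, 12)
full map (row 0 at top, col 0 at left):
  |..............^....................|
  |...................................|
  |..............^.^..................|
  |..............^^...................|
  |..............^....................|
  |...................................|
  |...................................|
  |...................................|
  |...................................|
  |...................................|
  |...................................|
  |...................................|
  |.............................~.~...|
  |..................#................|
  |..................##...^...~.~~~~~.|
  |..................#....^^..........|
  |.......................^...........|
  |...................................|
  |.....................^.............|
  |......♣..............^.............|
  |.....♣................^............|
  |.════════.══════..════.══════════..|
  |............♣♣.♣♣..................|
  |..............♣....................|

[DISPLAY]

                                      
  ..............^.................... 
  ................................... 
  ..............^.^.................. 
  ..............^^................... 
  ..............^.................... 
  ................................... 
  ................................... 
  ................................... 
  ................................... 
  ................................... 
  ................................... 
  ................................... 
  .................@...........~.~... 
  ..................#................ 
  ..................##...^...~.~~~~~. 
  ..................#....^^.......... 
  .......................^........... 
  ................................... 
  .....................^............. 
  ......♣..............^............. 
  .....♣................^............ 
  .════════.══════..════.══════════.. 
  ............♣♣.♣♣.................. 
  ..............♣.................... 
                                      
                                      


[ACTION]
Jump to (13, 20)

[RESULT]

      ................................
      ................................
      ................................
      ................................
      ................................
      .............................~.~
      ..................#.............
      ..................##...^...~.~~~
      ..................#....^^.......
      .......................^........
      ................................
      .....................^..........
      ......♣..............^..........
      .....♣.......@........^.........
      .════════.══════..════.═════════
      ............♣♣.♣♣...............
      ..............♣.................
                                      
                                      
                                      
                                      
                                      
                                      
                                      
                                      
                                      
                                      


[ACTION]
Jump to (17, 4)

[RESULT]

                                      
                                      
                                      
                                      
                                      
                                      
                                      
                                      
                                      
  ..............^.................... 
  ................................... 
  ..............^.^.................. 
  ..............^^................... 
  ..............^..@................. 
  ................................... 
  ................................... 
  ................................... 
  ................................... 
  ................................... 
  ................................... 
  ................................... 
  .............................~.~... 
  ..................#................ 
  ..................##...^...~.~~~~~. 
  ..................#....^^.......... 
  .......................^........... 
  ................................... 


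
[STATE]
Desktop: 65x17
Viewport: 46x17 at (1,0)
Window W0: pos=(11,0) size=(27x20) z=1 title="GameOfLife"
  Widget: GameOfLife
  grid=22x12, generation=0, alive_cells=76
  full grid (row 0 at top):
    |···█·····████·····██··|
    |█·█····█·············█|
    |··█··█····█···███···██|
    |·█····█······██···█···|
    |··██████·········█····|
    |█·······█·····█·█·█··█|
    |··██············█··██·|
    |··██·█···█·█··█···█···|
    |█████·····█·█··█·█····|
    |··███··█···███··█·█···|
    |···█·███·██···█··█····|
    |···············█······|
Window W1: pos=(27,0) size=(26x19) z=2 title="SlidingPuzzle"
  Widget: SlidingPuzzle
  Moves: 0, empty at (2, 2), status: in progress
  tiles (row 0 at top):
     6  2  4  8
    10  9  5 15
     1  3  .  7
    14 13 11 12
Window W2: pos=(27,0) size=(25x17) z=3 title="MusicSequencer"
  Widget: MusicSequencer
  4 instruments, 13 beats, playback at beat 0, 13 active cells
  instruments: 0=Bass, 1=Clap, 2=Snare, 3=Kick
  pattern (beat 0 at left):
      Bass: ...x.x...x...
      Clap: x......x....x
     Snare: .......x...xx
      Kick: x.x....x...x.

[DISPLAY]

          ┏━━━━━━━━━━━━━━━┏━━━━━━━━━━━━━━━━━━━
          ┃ GameOfLife    ┃ MusicSequencer    
          ┠───────────────┠───────────────────
          ┃Gen: 0         ┃      ▼123456789012
          ┃···█·····████··┃  Bass···█·█···█···
          ┃█·█····█·······┃  Clap█······█····█
          ┃··█··█····█···█┃ Snare·······█···██
          ┃·█····█······██┃  Kick█·█····█···█·
          ┃··██████·······┃                   
          ┃█·······█·····█┃                   
          ┃··██···········┃                   
          ┃··██·█···█·█··█┃                   
          ┃█████·····█·█··┃                   
          ┃··███··█···███·┃                   
          ┃···█·███·██···█┃                   
          ┃···············┃                   
          ┃               ┗━━━━━━━━━━━━━━━━━━━


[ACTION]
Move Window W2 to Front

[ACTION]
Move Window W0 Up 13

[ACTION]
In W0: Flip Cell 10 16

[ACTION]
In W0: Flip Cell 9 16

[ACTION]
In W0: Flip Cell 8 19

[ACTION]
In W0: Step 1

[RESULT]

          ┏━━━━━━━━━━━━━━━┏━━━━━━━━━━━━━━━━━━━
          ┃ GameOfLife    ┃ MusicSequencer    
          ┠───────────────┠───────────────────
          ┃Gen: 1         ┃      ▼123456789012
          ┃··········██···┃  Bass···█·█···█···
          ┃·███·····█·····┃  Clap█······█····█
          ┃··█···█······██┃ Snare·······█···██
          ┃·█·····█·····██┃  Kick█·█····█···█·
          ┃·███████·····██┃                   
          ┃·█···███·······┃                   
          ┃·████··········┃                   
          ┃··········██···┃                   
          ┃·····█····█···█┃                   
          ┃·······███··███┃                   
          ┃··██·████·█████┃                   
          ┃······█········┃                   
          ┃               ┗━━━━━━━━━━━━━━━━━━━


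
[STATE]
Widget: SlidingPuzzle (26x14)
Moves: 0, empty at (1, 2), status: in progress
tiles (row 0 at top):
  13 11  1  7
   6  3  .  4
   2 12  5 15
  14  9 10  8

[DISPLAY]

┌────┬────┬────┬────┐     
│ 13 │ 11 │  1 │  7 │     
├────┼────┼────┼────┤     
│  6 │  3 │    │  4 │     
├────┼────┼────┼────┤     
│  2 │ 12 │  5 │ 15 │     
├────┼────┼────┼────┤     
│ 14 │  9 │ 10 │  8 │     
└────┴────┴────┴────┘     
Moves: 0                  
                          
                          
                          
                          


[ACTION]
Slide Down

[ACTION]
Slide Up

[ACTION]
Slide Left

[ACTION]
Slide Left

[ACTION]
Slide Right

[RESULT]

┌────┬────┬────┬────┐     
│ 13 │ 11 │  1 │  7 │     
├────┼────┼────┼────┤     
│  6 │  3 │    │  4 │     
├────┼────┼────┼────┤     
│  2 │ 12 │  5 │ 15 │     
├────┼────┼────┼────┤     
│ 14 │  9 │ 10 │  8 │     
└────┴────┴────┴────┘     
Moves: 4                  
                          
                          
                          
                          


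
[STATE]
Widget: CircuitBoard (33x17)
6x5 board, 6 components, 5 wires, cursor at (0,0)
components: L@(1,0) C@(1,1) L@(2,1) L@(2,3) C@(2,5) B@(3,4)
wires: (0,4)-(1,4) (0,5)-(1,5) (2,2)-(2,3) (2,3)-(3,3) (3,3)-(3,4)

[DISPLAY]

   0 1 2 3 4 5                   
0  [.]              ·   ·        
                    │   │        
1   L   C           ·   ·        
                                 
2       L   · ─ L       C        
                │                
3               · ─ B            
                                 
4                                
Cursor: (0,0)                    
                                 
                                 
                                 
                                 
                                 
                                 


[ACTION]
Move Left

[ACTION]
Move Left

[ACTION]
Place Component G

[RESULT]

   0 1 2 3 4 5                   
0  [G]              ·   ·        
                    │   │        
1   L   C           ·   ·        
                                 
2       L   · ─ L       C        
                │                
3               · ─ B            
                                 
4                                
Cursor: (0,0)                    
                                 
                                 
                                 
                                 
                                 
                                 


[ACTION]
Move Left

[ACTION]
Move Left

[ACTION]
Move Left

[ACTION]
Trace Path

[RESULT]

   0 1 2 3 4 5                   
0  [G]              ·   ·        
                    │   │        
1   L   C           ·   ·        
                                 
2       L   · ─ L       C        
                │                
3               · ─ B            
                                 
4                                
Cursor: (0,0)  Trace: G (1 nodes)
                                 
                                 
                                 
                                 
                                 
                                 


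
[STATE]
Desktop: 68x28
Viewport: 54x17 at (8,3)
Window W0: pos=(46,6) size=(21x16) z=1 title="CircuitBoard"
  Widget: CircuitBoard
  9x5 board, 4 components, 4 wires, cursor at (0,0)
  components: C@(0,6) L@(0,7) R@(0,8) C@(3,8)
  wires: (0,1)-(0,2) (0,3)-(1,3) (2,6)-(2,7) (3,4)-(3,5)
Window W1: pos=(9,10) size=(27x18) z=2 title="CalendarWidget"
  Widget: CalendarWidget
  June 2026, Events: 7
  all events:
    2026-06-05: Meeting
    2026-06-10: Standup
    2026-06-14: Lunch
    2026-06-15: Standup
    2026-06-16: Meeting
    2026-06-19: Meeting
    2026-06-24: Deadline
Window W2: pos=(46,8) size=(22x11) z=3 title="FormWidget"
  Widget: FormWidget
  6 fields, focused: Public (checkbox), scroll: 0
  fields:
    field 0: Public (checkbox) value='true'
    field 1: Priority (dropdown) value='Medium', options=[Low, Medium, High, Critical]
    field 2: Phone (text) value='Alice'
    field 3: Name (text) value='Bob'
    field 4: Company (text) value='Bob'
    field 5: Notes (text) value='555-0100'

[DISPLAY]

                                                      
                                                      
                                                      
                                      ┏━━━━━━━━━━━━━━━
                                      ┃ CircuitBoard  
                                      ┏━━━━━━━━━━━━━━━
                                      ┃ FormWidget    
 ┏━━━━━━━━━━━━━━━━━━━━━━━━━┓          ┠───────────────
 ┃ CalendarWidget          ┃          ┃> Public:     [
 ┠─────────────────────────┨          ┃  Priority:   [
 ┃        June 2026        ┃          ┃  Phone:      [
 ┃Mo Tu We Th Fr Sa Su     ┃          ┃  Name:       [
 ┃ 1  2  3  4  5*  6  7    ┃          ┃  Company:    [
 ┃ 8  9 10* 11 12 13 14*   ┃          ┃  Notes:      [
 ┃15* 16* 17 18 19* 20 21  ┃          ┃               
 ┃22 23 24* 25 26 27 28    ┃          ┗━━━━━━━━━━━━━━━
 ┃29 30                    ┃          ┃Cursor: (0,0)  


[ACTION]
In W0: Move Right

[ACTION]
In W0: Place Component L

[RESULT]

                                                      
                                                      
                                                      
                                      ┏━━━━━━━━━━━━━━━
                                      ┃ CircuitBoard  
                                      ┏━━━━━━━━━━━━━━━
                                      ┃ FormWidget    
 ┏━━━━━━━━━━━━━━━━━━━━━━━━━┓          ┠───────────────
 ┃ CalendarWidget          ┃          ┃> Public:     [
 ┠─────────────────────────┨          ┃  Priority:   [
 ┃        June 2026        ┃          ┃  Phone:      [
 ┃Mo Tu We Th Fr Sa Su     ┃          ┃  Name:       [
 ┃ 1  2  3  4  5*  6  7    ┃          ┃  Company:    [
 ┃ 8  9 10* 11 12 13 14*   ┃          ┃  Notes:      [
 ┃15* 16* 17 18 19* 20 21  ┃          ┃               
 ┃22 23 24* 25 26 27 28    ┃          ┗━━━━━━━━━━━━━━━
 ┃29 30                    ┃          ┃Cursor: (0,1)  


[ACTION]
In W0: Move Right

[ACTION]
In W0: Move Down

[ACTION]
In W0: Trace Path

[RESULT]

                                                      
                                                      
                                                      
                                      ┏━━━━━━━━━━━━━━━
                                      ┃ CircuitBoard  
                                      ┏━━━━━━━━━━━━━━━
                                      ┃ FormWidget    
 ┏━━━━━━━━━━━━━━━━━━━━━━━━━┓          ┠───────────────
 ┃ CalendarWidget          ┃          ┃> Public:     [
 ┠─────────────────────────┨          ┃  Priority:   [
 ┃        June 2026        ┃          ┃  Phone:      [
 ┃Mo Tu We Th Fr Sa Su     ┃          ┃  Name:       [
 ┃ 1  2  3  4  5*  6  7    ┃          ┃  Company:    [
 ┃ 8  9 10* 11 12 13 14*   ┃          ┃  Notes:      [
 ┃15* 16* 17 18 19* 20 21  ┃          ┃               
 ┃22 23 24* 25 26 27 28    ┃          ┗━━━━━━━━━━━━━━━
 ┃29 30                    ┃          ┃Cursor: (1,2)  


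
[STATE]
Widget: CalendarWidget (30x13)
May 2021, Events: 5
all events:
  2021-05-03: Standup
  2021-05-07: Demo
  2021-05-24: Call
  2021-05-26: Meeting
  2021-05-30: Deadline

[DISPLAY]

           May 2021           
Mo Tu We Th Fr Sa Su          
                1  2          
 3*  4  5  6  7*  8  9        
10 11 12 13 14 15 16          
17 18 19 20 21 22 23          
24* 25 26* 27 28 29 30*       
31                            
                              
                              
                              
                              
                              


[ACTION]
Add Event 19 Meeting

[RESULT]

           May 2021           
Mo Tu We Th Fr Sa Su          
                1  2          
 3*  4  5  6  7*  8  9        
10 11 12 13 14 15 16          
17 18 19* 20 21 22 23         
24* 25 26* 27 28 29 30*       
31                            
                              
                              
                              
                              
                              


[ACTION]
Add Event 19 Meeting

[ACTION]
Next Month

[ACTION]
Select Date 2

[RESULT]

          June 2021           
Mo Tu We Th Fr Sa Su          
    1 [ 2]  3  4  5  6        
 7  8  9 10 11 12 13          
14 15 16 17 18 19 20          
21 22 23 24 25 26 27          
28 29 30                      
                              
                              
                              
                              
                              
                              


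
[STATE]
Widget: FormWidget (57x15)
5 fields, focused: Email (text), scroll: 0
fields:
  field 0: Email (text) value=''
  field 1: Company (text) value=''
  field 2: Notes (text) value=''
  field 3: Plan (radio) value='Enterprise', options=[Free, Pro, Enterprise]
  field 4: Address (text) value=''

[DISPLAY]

> Email:      [                                         ]
  Company:    [                                         ]
  Notes:      [                                         ]
  Plan:       ( ) Free  ( ) Pro  (●) Enterprise          
  Address:    [                                         ]
                                                         
                                                         
                                                         
                                                         
                                                         
                                                         
                                                         
                                                         
                                                         
                                                         


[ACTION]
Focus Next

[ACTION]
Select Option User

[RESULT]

  Email:      [                                         ]
> Company:    [                                         ]
  Notes:      [                                         ]
  Plan:       ( ) Free  ( ) Pro  (●) Enterprise          
  Address:    [                                         ]
                                                         
                                                         
                                                         
                                                         
                                                         
                                                         
                                                         
                                                         
                                                         
                                                         


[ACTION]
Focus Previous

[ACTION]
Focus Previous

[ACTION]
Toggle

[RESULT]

  Email:      [                                         ]
  Company:    [                                         ]
  Notes:      [                                         ]
  Plan:       ( ) Free  ( ) Pro  (●) Enterprise          
> Address:    [                                         ]
                                                         
                                                         
                                                         
                                                         
                                                         
                                                         
                                                         
                                                         
                                                         
                                                         


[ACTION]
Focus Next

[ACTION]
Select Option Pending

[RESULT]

> Email:      [                                         ]
  Company:    [                                         ]
  Notes:      [                                         ]
  Plan:       ( ) Free  ( ) Pro  (●) Enterprise          
  Address:    [                                         ]
                                                         
                                                         
                                                         
                                                         
                                                         
                                                         
                                                         
                                                         
                                                         
                                                         


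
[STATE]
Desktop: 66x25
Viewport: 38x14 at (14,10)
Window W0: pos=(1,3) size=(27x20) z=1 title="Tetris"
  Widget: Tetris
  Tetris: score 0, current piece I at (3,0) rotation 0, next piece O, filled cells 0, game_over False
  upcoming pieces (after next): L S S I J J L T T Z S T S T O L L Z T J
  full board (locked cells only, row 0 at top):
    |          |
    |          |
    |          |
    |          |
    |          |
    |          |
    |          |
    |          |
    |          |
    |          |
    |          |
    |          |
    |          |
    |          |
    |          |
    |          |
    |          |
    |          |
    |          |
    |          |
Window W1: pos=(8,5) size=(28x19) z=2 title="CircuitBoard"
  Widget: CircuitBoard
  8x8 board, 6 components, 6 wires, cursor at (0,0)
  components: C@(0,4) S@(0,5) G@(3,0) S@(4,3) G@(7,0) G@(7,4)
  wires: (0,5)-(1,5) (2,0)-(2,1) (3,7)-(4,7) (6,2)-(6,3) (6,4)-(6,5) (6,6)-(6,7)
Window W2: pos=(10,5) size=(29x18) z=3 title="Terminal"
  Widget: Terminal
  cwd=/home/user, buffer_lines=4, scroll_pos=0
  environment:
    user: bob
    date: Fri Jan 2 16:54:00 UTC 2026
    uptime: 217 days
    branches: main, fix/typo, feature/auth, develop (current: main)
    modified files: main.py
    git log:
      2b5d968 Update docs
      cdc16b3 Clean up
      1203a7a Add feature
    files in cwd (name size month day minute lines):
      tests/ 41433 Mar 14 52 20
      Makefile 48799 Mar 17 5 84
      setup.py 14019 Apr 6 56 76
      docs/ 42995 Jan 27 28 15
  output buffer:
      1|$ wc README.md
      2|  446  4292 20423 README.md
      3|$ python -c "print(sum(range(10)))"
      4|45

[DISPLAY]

ython -c "print(sum(rang┃             
                        ┃             
                        ┃             
                        ┃             
                        ┃             
                        ┃             
                        ┃             
                        ┃             
                        ┃             
                        ┃             
                        ┃             
                        ┃             
━━━━━━━━━━━━━━━━━━━━━━━━┛             
━━━━━━━━━━━━━━━━━━━━━┛                


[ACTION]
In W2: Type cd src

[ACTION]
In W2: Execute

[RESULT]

ython -c "print(sum(rang┃             
                        ┃             
d src                   ┃             
                        ┃             
                        ┃             
                        ┃             
                        ┃             
                        ┃             
                        ┃             
                        ┃             
                        ┃             
                        ┃             
━━━━━━━━━━━━━━━━━━━━━━━━┛             
━━━━━━━━━━━━━━━━━━━━━┛                


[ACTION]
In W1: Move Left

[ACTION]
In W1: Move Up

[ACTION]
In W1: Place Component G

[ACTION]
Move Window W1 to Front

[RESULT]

                   │ ┃ng┃             
                   · ┃  ┃             
                     ┃  ┃             
 ─ ·                 ┃  ┃             
                     ┃  ┃             
                     ┃  ┃             
                     ┃  ┃             
           S         ┃  ┃             
                     ┃  ┃             
                     ┃  ┃             
                     ┃  ┃             
       · ─ ·   · ─ · ┃  ┃             
                     ┃━━┛             
━━━━━━━━━━━━━━━━━━━━━┛                


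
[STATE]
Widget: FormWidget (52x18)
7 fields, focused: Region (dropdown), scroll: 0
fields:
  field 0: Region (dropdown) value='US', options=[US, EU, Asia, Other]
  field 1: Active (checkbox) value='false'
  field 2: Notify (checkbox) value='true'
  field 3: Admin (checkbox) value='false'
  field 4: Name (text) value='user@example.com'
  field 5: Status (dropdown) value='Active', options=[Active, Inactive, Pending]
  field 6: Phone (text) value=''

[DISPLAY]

> Region:     [US                                 ▼]
  Active:     [ ]                                   
  Notify:     [x]                                   
  Admin:      [ ]                                   
  Name:       [user@example.com                    ]
  Status:     [Active                             ▼]
  Phone:      [                                    ]
                                                    
                                                    
                                                    
                                                    
                                                    
                                                    
                                                    
                                                    
                                                    
                                                    
                                                    


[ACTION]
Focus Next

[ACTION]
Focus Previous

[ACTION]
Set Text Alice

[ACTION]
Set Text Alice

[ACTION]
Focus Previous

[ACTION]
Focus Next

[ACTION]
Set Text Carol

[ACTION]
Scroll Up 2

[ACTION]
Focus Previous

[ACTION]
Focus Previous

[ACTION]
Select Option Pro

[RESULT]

  Region:     [US                                 ▼]
  Active:     [ ]                                   
  Notify:     [x]                                   
  Admin:      [ ]                                   
  Name:       [user@example.com                    ]
> Status:     [Active                             ▼]
  Phone:      [                                    ]
                                                    
                                                    
                                                    
                                                    
                                                    
                                                    
                                                    
                                                    
                                                    
                                                    
                                                    
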